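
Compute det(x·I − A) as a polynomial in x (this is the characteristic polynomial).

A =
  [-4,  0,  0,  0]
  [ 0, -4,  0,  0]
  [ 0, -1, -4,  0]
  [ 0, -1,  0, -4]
x^4 + 16*x^3 + 96*x^2 + 256*x + 256

Expanding det(x·I − A) (e.g. by cofactor expansion or by noting that A is similar to its Jordan form J, which has the same characteristic polynomial as A) gives
  χ_A(x) = x^4 + 16*x^3 + 96*x^2 + 256*x + 256
which factors as (x + 4)^4. The eigenvalues (with algebraic multiplicities) are λ = -4 with multiplicity 4.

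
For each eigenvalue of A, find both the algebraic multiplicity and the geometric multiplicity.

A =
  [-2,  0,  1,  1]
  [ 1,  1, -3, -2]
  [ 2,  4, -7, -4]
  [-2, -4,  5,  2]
λ = -2: alg = 2, geom = 1; λ = -1: alg = 2, geom = 1

Step 1 — factor the characteristic polynomial to read off the algebraic multiplicities:
  χ_A(x) = (x + 1)^2*(x + 2)^2

Step 2 — compute geometric multiplicities via the rank-nullity identity g(λ) = n − rank(A − λI):
  rank(A − (-2)·I) = 3, so dim ker(A − (-2)·I) = n − 3 = 1
  rank(A − (-1)·I) = 3, so dim ker(A − (-1)·I) = n − 3 = 1

Summary:
  λ = -2: algebraic multiplicity = 2, geometric multiplicity = 1
  λ = -1: algebraic multiplicity = 2, geometric multiplicity = 1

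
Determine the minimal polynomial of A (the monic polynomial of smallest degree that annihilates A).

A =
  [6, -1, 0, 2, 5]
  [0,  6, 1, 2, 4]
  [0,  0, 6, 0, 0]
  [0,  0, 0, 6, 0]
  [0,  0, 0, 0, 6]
x^3 - 18*x^2 + 108*x - 216

The characteristic polynomial is χ_A(x) = (x - 6)^5, so the eigenvalues are known. The minimal polynomial is
  m_A(x) = Π_λ (x − λ)^{k_λ}
where k_λ is the size of the *largest* Jordan block for λ (equivalently, the smallest k with (A − λI)^k v = 0 for every generalised eigenvector v of λ).

  λ = 6: largest Jordan block has size 3, contributing (x − 6)^3

So m_A(x) = (x - 6)^3 = x^3 - 18*x^2 + 108*x - 216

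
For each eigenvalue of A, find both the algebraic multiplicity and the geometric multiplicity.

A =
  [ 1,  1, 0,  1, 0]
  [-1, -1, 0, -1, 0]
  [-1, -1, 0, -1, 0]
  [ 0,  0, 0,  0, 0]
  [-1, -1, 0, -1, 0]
λ = 0: alg = 5, geom = 4

Step 1 — factor the characteristic polynomial to read off the algebraic multiplicities:
  χ_A(x) = x^5

Step 2 — compute geometric multiplicities via the rank-nullity identity g(λ) = n − rank(A − λI):
  rank(A − (0)·I) = 1, so dim ker(A − (0)·I) = n − 1 = 4

Summary:
  λ = 0: algebraic multiplicity = 5, geometric multiplicity = 4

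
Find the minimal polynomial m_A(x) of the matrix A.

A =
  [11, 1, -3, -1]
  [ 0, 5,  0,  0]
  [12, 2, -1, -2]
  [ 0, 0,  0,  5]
x^2 - 10*x + 25

The characteristic polynomial is χ_A(x) = (x - 5)^4, so the eigenvalues are known. The minimal polynomial is
  m_A(x) = Π_λ (x − λ)^{k_λ}
where k_λ is the size of the *largest* Jordan block for λ (equivalently, the smallest k with (A − λI)^k v = 0 for every generalised eigenvector v of λ).

  λ = 5: largest Jordan block has size 2, contributing (x − 5)^2

So m_A(x) = (x - 5)^2 = x^2 - 10*x + 25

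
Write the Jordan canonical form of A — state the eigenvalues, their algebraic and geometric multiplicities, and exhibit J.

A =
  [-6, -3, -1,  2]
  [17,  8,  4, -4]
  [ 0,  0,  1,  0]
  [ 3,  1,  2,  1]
J_3(1) ⊕ J_1(1)

The characteristic polynomial is
  det(x·I − A) = x^4 - 4*x^3 + 6*x^2 - 4*x + 1 = (x - 1)^4

Eigenvalues and multiplicities (the geometric multiplicity of λ is n − rank(A − λI), which equals the number of Jordan blocks for λ):
  λ = 1: algebraic multiplicity = 4, geometric multiplicity = 2

Determining the block sizes for each eigenvalue:
  λ = 1: with am = 4 and gm = 2, the partition is not yet determined (e.g. several partitions of 4 into 2 parts exist). Let N = A − (1)·I. Computing rank(N^1) = 2, rank(N^2) = 1, rank(N^3) = 0; the number of blocks of size ≥ j is rank(N^{j−1}) − rank(N^j), giving [2, 1, 1]. So we have 1 block(s) of size 3, 1 block(s) of size 1 → block sizes [3, 1]

Assembling the blocks gives a Jordan form
J =
  [1, 1, 0, 0]
  [0, 1, 1, 0]
  [0, 0, 1, 0]
  [0, 0, 0, 1]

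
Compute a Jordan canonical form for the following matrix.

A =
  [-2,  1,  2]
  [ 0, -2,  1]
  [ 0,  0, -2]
J_3(-2)

The characteristic polynomial is
  det(x·I − A) = x^3 + 6*x^2 + 12*x + 8 = (x + 2)^3

Eigenvalues and multiplicities (the geometric multiplicity of λ is n − rank(A − λI), which equals the number of Jordan blocks for λ):
  λ = -2: algebraic multiplicity = 3, geometric multiplicity = 1

Determining the block sizes for each eigenvalue:
  λ = -2: one block (gm = 1), so the single block has size am = 3 → block sizes [3]

Assembling the blocks gives a Jordan form
J =
  [-2,  1,  0]
  [ 0, -2,  1]
  [ 0,  0, -2]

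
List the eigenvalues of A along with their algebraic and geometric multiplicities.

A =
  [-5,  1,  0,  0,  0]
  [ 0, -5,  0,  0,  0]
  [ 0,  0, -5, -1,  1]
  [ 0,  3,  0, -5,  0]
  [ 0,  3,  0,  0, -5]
λ = -5: alg = 5, geom = 3

Step 1 — factor the characteristic polynomial to read off the algebraic multiplicities:
  χ_A(x) = (x + 5)^5

Step 2 — compute geometric multiplicities via the rank-nullity identity g(λ) = n − rank(A − λI):
  rank(A − (-5)·I) = 2, so dim ker(A − (-5)·I) = n − 2 = 3

Summary:
  λ = -5: algebraic multiplicity = 5, geometric multiplicity = 3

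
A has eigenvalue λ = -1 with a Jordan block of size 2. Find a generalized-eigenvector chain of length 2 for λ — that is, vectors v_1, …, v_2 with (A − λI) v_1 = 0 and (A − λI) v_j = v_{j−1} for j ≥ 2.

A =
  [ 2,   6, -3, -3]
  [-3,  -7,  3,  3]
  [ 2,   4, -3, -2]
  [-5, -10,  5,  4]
A Jordan chain for λ = -1 of length 2:
v_1 = (3, -3, 2, -5)ᵀ
v_2 = (1, 0, 0, 0)ᵀ

Let N = A − (-1)·I. We want v_2 with N^2 v_2 = 0 but N^1 v_2 ≠ 0; then v_{j-1} := N · v_j for j = 2, …, 2.

Pick v_2 = (1, 0, 0, 0)ᵀ.
Then v_1 = N · v_2 = (3, -3, 2, -5)ᵀ.

Sanity check: (A − (-1)·I) v_1 = (0, 0, 0, 0)ᵀ = 0. ✓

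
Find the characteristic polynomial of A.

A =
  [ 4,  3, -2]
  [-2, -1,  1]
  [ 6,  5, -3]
x^3

Expanding det(x·I − A) (e.g. by cofactor expansion or by noting that A is similar to its Jordan form J, which has the same characteristic polynomial as A) gives
  χ_A(x) = x^3
which factors as x^3. The eigenvalues (with algebraic multiplicities) are λ = 0 with multiplicity 3.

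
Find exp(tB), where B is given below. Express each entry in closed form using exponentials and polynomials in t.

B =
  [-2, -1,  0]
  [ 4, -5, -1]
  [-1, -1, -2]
e^{tB} =
  [-3*t^2*exp(-3*t)/2 + t*exp(-3*t) + exp(-3*t), t^2*exp(-3*t)/2 - t*exp(-3*t), t^2*exp(-3*t)/2]
  [-3*t^2*exp(-3*t)/2 + 4*t*exp(-3*t), t^2*exp(-3*t)/2 - 2*t*exp(-3*t) + exp(-3*t), t^2*exp(-3*t)/2 - t*exp(-3*t)]
  [-3*t^2*exp(-3*t) - t*exp(-3*t), t^2*exp(-3*t) - t*exp(-3*t), t^2*exp(-3*t) + t*exp(-3*t) + exp(-3*t)]

Strategy: write B = P · J · P⁻¹ where J is a Jordan canonical form, so e^{tB} = P · e^{tJ} · P⁻¹, and e^{tJ} can be computed block-by-block.

B has Jordan form
J =
  [-3,  1,  0]
  [ 0, -3,  1]
  [ 0,  0, -3]
(up to reordering of blocks).

Per-block formulas:
  For a 3×3 Jordan block J_3(-3): exp(t · J_3(-3)) = e^(-3t)·(I + t·N + (t^2/2)·N^2), where N is the 3×3 nilpotent shift.

After assembling e^{tJ} and conjugating by P, we get:

e^{tB} =
  [-3*t^2*exp(-3*t)/2 + t*exp(-3*t) + exp(-3*t), t^2*exp(-3*t)/2 - t*exp(-3*t), t^2*exp(-3*t)/2]
  [-3*t^2*exp(-3*t)/2 + 4*t*exp(-3*t), t^2*exp(-3*t)/2 - 2*t*exp(-3*t) + exp(-3*t), t^2*exp(-3*t)/2 - t*exp(-3*t)]
  [-3*t^2*exp(-3*t) - t*exp(-3*t), t^2*exp(-3*t) - t*exp(-3*t), t^2*exp(-3*t) + t*exp(-3*t) + exp(-3*t)]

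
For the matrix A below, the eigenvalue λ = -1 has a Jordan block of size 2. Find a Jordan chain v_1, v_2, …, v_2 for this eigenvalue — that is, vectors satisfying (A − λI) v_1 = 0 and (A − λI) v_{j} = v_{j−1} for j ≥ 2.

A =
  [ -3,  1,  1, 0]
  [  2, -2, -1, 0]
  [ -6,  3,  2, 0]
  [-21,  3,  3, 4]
A Jordan chain for λ = -1 of length 2:
v_1 = (1, -1, 3, 3)ᵀ
v_2 = (0, 1, 0, 0)ᵀ

Let N = A − (-1)·I. We want v_2 with N^2 v_2 = 0 but N^1 v_2 ≠ 0; then v_{j-1} := N · v_j for j = 2, …, 2.

Pick v_2 = (0, 1, 0, 0)ᵀ.
Then v_1 = N · v_2 = (1, -1, 3, 3)ᵀ.

Sanity check: (A − (-1)·I) v_1 = (0, 0, 0, 0)ᵀ = 0. ✓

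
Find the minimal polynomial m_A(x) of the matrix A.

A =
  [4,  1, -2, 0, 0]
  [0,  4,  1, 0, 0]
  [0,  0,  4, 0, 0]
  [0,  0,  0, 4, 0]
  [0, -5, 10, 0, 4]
x^3 - 12*x^2 + 48*x - 64

The characteristic polynomial is χ_A(x) = (x - 4)^5, so the eigenvalues are known. The minimal polynomial is
  m_A(x) = Π_λ (x − λ)^{k_λ}
where k_λ is the size of the *largest* Jordan block for λ (equivalently, the smallest k with (A − λI)^k v = 0 for every generalised eigenvector v of λ).

  λ = 4: largest Jordan block has size 3, contributing (x − 4)^3

So m_A(x) = (x - 4)^3 = x^3 - 12*x^2 + 48*x - 64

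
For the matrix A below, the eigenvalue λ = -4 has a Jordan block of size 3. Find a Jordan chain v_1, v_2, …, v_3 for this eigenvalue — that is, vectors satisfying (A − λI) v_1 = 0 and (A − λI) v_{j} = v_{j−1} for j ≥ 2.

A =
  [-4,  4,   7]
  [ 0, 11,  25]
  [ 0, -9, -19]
A Jordan chain for λ = -4 of length 3:
v_1 = (-3, 0, 0)ᵀ
v_2 = (4, 15, -9)ᵀ
v_3 = (0, 1, 0)ᵀ

Let N = A − (-4)·I. We want v_3 with N^3 v_3 = 0 but N^2 v_3 ≠ 0; then v_{j-1} := N · v_j for j = 3, …, 2.

Pick v_3 = (0, 1, 0)ᵀ.
Then v_2 = N · v_3 = (4, 15, -9)ᵀ.
Then v_1 = N · v_2 = (-3, 0, 0)ᵀ.

Sanity check: (A − (-4)·I) v_1 = (0, 0, 0)ᵀ = 0. ✓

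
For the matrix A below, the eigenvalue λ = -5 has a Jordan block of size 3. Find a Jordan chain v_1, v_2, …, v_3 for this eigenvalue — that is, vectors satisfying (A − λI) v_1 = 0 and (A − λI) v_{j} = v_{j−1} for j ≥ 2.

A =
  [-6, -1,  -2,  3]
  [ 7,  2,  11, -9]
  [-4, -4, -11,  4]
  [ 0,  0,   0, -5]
A Jordan chain for λ = -5 of length 3:
v_1 = (2, -2, 0, 0)ᵀ
v_2 = (-1, 7, -4, 0)ᵀ
v_3 = (1, 0, 0, 0)ᵀ

Let N = A − (-5)·I. We want v_3 with N^3 v_3 = 0 but N^2 v_3 ≠ 0; then v_{j-1} := N · v_j for j = 3, …, 2.

Pick v_3 = (1, 0, 0, 0)ᵀ.
Then v_2 = N · v_3 = (-1, 7, -4, 0)ᵀ.
Then v_1 = N · v_2 = (2, -2, 0, 0)ᵀ.

Sanity check: (A − (-5)·I) v_1 = (0, 0, 0, 0)ᵀ = 0. ✓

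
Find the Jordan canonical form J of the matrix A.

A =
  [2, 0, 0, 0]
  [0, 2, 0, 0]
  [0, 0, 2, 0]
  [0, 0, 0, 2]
J_1(2) ⊕ J_1(2) ⊕ J_1(2) ⊕ J_1(2)

The characteristic polynomial is
  det(x·I − A) = x^4 - 8*x^3 + 24*x^2 - 32*x + 16 = (x - 2)^4

Eigenvalues and multiplicities (the geometric multiplicity of λ is n − rank(A − λI), which equals the number of Jordan blocks for λ):
  λ = 2: algebraic multiplicity = 4, geometric multiplicity = 4

Determining the block sizes for each eigenvalue:
  λ = 2: gm = am = 4, so every block has size 1 → block sizes [1, 1, 1, 1]

Assembling the blocks gives a Jordan form
J =
  [2, 0, 0, 0]
  [0, 2, 0, 0]
  [0, 0, 2, 0]
  [0, 0, 0, 2]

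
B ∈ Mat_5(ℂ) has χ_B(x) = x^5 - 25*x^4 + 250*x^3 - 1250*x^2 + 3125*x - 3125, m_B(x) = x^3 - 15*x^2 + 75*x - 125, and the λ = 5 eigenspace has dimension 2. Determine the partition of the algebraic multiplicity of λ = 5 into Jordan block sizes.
Block sizes for λ = 5: [3, 2]

Step 1 — from the characteristic polynomial, algebraic multiplicity of λ = 5 is 5. From dim ker(B − (5)·I) = 2, there are exactly 2 Jordan blocks for λ = 5.
Step 2 — from the minimal polynomial, the factor (x − 5)^3 tells us the largest block for λ = 5 has size 3.
Step 3 — with total size 5, 2 blocks, and largest block 3, the block sizes (in nonincreasing order) are [3, 2].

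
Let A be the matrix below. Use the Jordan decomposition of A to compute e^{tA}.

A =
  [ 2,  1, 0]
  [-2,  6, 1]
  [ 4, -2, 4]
e^{tA} =
  [t^2*exp(4*t) - 2*t*exp(4*t) + exp(4*t), t*exp(4*t), t^2*exp(4*t)/2]
  [2*t^2*exp(4*t) - 2*t*exp(4*t), 2*t*exp(4*t) + exp(4*t), t^2*exp(4*t) + t*exp(4*t)]
  [-2*t^2*exp(4*t) + 4*t*exp(4*t), -2*t*exp(4*t), -t^2*exp(4*t) + exp(4*t)]

Strategy: write A = P · J · P⁻¹ where J is a Jordan canonical form, so e^{tA} = P · e^{tJ} · P⁻¹, and e^{tJ} can be computed block-by-block.

A has Jordan form
J =
  [4, 1, 0]
  [0, 4, 1]
  [0, 0, 4]
(up to reordering of blocks).

Per-block formulas:
  For a 3×3 Jordan block J_3(4): exp(t · J_3(4)) = e^(4t)·(I + t·N + (t^2/2)·N^2), where N is the 3×3 nilpotent shift.

After assembling e^{tJ} and conjugating by P, we get:

e^{tA} =
  [t^2*exp(4*t) - 2*t*exp(4*t) + exp(4*t), t*exp(4*t), t^2*exp(4*t)/2]
  [2*t^2*exp(4*t) - 2*t*exp(4*t), 2*t*exp(4*t) + exp(4*t), t^2*exp(4*t) + t*exp(4*t)]
  [-2*t^2*exp(4*t) + 4*t*exp(4*t), -2*t*exp(4*t), -t^2*exp(4*t) + exp(4*t)]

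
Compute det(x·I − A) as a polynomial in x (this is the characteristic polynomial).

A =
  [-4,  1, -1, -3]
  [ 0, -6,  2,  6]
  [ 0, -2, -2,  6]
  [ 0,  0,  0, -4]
x^4 + 16*x^3 + 96*x^2 + 256*x + 256

Expanding det(x·I − A) (e.g. by cofactor expansion or by noting that A is similar to its Jordan form J, which has the same characteristic polynomial as A) gives
  χ_A(x) = x^4 + 16*x^3 + 96*x^2 + 256*x + 256
which factors as (x + 4)^4. The eigenvalues (with algebraic multiplicities) are λ = -4 with multiplicity 4.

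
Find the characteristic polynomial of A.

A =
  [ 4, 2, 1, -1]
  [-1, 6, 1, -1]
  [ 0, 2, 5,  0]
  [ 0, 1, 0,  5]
x^4 - 20*x^3 + 150*x^2 - 500*x + 625

Expanding det(x·I − A) (e.g. by cofactor expansion or by noting that A is similar to its Jordan form J, which has the same characteristic polynomial as A) gives
  χ_A(x) = x^4 - 20*x^3 + 150*x^2 - 500*x + 625
which factors as (x - 5)^4. The eigenvalues (with algebraic multiplicities) are λ = 5 with multiplicity 4.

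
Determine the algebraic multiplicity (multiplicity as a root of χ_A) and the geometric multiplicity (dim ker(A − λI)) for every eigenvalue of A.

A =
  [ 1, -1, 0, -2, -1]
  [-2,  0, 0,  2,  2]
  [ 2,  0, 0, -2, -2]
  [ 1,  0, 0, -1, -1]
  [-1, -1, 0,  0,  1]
λ = 0: alg = 4, geom = 3; λ = 1: alg = 1, geom = 1

Step 1 — factor the characteristic polynomial to read off the algebraic multiplicities:
  χ_A(x) = x^4*(x - 1)

Step 2 — compute geometric multiplicities via the rank-nullity identity g(λ) = n − rank(A − λI):
  rank(A − (0)·I) = 2, so dim ker(A − (0)·I) = n − 2 = 3
  rank(A − (1)·I) = 4, so dim ker(A − (1)·I) = n − 4 = 1

Summary:
  λ = 0: algebraic multiplicity = 4, geometric multiplicity = 3
  λ = 1: algebraic multiplicity = 1, geometric multiplicity = 1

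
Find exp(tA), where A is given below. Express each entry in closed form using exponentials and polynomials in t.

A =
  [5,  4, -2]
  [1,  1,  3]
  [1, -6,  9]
e^{tA} =
  [t^2*exp(5*t) + exp(5*t), -2*t^2*exp(5*t) + 4*t*exp(5*t), 2*t^2*exp(5*t) - 2*t*exp(5*t)]
  [-t^2*exp(5*t)/2 + t*exp(5*t), t^2*exp(5*t) - 4*t*exp(5*t) + exp(5*t), -t^2*exp(5*t) + 3*t*exp(5*t)]
  [-t^2*exp(5*t) + t*exp(5*t), 2*t^2*exp(5*t) - 6*t*exp(5*t), -2*t^2*exp(5*t) + 4*t*exp(5*t) + exp(5*t)]

Strategy: write A = P · J · P⁻¹ where J is a Jordan canonical form, so e^{tA} = P · e^{tJ} · P⁻¹, and e^{tJ} can be computed block-by-block.

A has Jordan form
J =
  [5, 1, 0]
  [0, 5, 1]
  [0, 0, 5]
(up to reordering of blocks).

Per-block formulas:
  For a 3×3 Jordan block J_3(5): exp(t · J_3(5)) = e^(5t)·(I + t·N + (t^2/2)·N^2), where N is the 3×3 nilpotent shift.

After assembling e^{tJ} and conjugating by P, we get:

e^{tA} =
  [t^2*exp(5*t) + exp(5*t), -2*t^2*exp(5*t) + 4*t*exp(5*t), 2*t^2*exp(5*t) - 2*t*exp(5*t)]
  [-t^2*exp(5*t)/2 + t*exp(5*t), t^2*exp(5*t) - 4*t*exp(5*t) + exp(5*t), -t^2*exp(5*t) + 3*t*exp(5*t)]
  [-t^2*exp(5*t) + t*exp(5*t), 2*t^2*exp(5*t) - 6*t*exp(5*t), -2*t^2*exp(5*t) + 4*t*exp(5*t) + exp(5*t)]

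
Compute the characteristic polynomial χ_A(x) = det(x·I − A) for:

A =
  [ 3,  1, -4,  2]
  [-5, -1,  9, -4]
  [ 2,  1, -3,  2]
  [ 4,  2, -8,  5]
x^4 - 4*x^3 + 6*x^2 - 4*x + 1

Expanding det(x·I − A) (e.g. by cofactor expansion or by noting that A is similar to its Jordan form J, which has the same characteristic polynomial as A) gives
  χ_A(x) = x^4 - 4*x^3 + 6*x^2 - 4*x + 1
which factors as (x - 1)^4. The eigenvalues (with algebraic multiplicities) are λ = 1 with multiplicity 4.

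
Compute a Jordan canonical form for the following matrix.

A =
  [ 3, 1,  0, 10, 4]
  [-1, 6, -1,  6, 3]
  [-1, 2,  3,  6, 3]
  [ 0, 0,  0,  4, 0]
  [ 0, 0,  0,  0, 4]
J_3(4) ⊕ J_1(4) ⊕ J_1(4)

The characteristic polynomial is
  det(x·I − A) = x^5 - 20*x^4 + 160*x^3 - 640*x^2 + 1280*x - 1024 = (x - 4)^5

Eigenvalues and multiplicities (the geometric multiplicity of λ is n − rank(A − λI), which equals the number of Jordan blocks for λ):
  λ = 4: algebraic multiplicity = 5, geometric multiplicity = 3

Determining the block sizes for each eigenvalue:
  λ = 4: with am = 5 and gm = 3, the partition is not yet determined (e.g. several partitions of 5 into 3 parts exist). Let N = A − (4)·I. Computing rank(N^1) = 2, rank(N^2) = 1, rank(N^3) = 0; the number of blocks of size ≥ j is rank(N^{j−1}) − rank(N^j), giving [3, 1, 1]. So we have 1 block(s) of size 3, 2 block(s) of size 1 → block sizes [3, 1, 1]

Assembling the blocks gives a Jordan form
J =
  [4, 1, 0, 0, 0]
  [0, 4, 1, 0, 0]
  [0, 0, 4, 0, 0]
  [0, 0, 0, 4, 0]
  [0, 0, 0, 0, 4]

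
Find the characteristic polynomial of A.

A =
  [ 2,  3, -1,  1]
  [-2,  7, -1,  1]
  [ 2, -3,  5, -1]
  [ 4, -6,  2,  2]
x^4 - 16*x^3 + 96*x^2 - 256*x + 256

Expanding det(x·I − A) (e.g. by cofactor expansion or by noting that A is similar to its Jordan form J, which has the same characteristic polynomial as A) gives
  χ_A(x) = x^4 - 16*x^3 + 96*x^2 - 256*x + 256
which factors as (x - 4)^4. The eigenvalues (with algebraic multiplicities) are λ = 4 with multiplicity 4.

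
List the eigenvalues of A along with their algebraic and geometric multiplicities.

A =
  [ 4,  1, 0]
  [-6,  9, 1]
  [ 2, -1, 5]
λ = 6: alg = 3, geom = 1

Step 1 — factor the characteristic polynomial to read off the algebraic multiplicities:
  χ_A(x) = (x - 6)^3

Step 2 — compute geometric multiplicities via the rank-nullity identity g(λ) = n − rank(A − λI):
  rank(A − (6)·I) = 2, so dim ker(A − (6)·I) = n − 2 = 1

Summary:
  λ = 6: algebraic multiplicity = 3, geometric multiplicity = 1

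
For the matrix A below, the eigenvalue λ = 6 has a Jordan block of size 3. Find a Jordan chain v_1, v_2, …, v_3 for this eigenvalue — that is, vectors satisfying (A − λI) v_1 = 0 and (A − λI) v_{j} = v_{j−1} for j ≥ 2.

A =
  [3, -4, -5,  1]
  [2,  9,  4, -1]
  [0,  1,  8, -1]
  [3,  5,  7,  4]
A Jordan chain for λ = 6 of length 3:
v_1 = (4, -3, -1, -5)ᵀ
v_2 = (-3, 2, 0, 3)ᵀ
v_3 = (1, 0, 0, 0)ᵀ

Let N = A − (6)·I. We want v_3 with N^3 v_3 = 0 but N^2 v_3 ≠ 0; then v_{j-1} := N · v_j for j = 3, …, 2.

Pick v_3 = (1, 0, 0, 0)ᵀ.
Then v_2 = N · v_3 = (-3, 2, 0, 3)ᵀ.
Then v_1 = N · v_2 = (4, -3, -1, -5)ᵀ.

Sanity check: (A − (6)·I) v_1 = (0, 0, 0, 0)ᵀ = 0. ✓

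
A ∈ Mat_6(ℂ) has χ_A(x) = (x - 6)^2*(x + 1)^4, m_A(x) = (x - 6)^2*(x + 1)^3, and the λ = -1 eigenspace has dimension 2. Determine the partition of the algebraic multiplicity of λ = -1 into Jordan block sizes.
Block sizes for λ = -1: [3, 1]

Step 1 — from the characteristic polynomial, algebraic multiplicity of λ = -1 is 4. From dim ker(A − (-1)·I) = 2, there are exactly 2 Jordan blocks for λ = -1.
Step 2 — from the minimal polynomial, the factor (x + 1)^3 tells us the largest block for λ = -1 has size 3.
Step 3 — with total size 4, 2 blocks, and largest block 3, the block sizes (in nonincreasing order) are [3, 1].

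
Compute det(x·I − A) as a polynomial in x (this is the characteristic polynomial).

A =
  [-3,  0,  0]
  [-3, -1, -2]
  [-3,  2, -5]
x^3 + 9*x^2 + 27*x + 27

Expanding det(x·I − A) (e.g. by cofactor expansion or by noting that A is similar to its Jordan form J, which has the same characteristic polynomial as A) gives
  χ_A(x) = x^3 + 9*x^2 + 27*x + 27
which factors as (x + 3)^3. The eigenvalues (with algebraic multiplicities) are λ = -3 with multiplicity 3.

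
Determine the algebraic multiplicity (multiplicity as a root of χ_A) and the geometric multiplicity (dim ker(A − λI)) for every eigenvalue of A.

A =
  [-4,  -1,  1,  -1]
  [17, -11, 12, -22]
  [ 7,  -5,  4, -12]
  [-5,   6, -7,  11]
λ = -2: alg = 3, geom = 1; λ = 6: alg = 1, geom = 1

Step 1 — factor the characteristic polynomial to read off the algebraic multiplicities:
  χ_A(x) = (x - 6)*(x + 2)^3

Step 2 — compute geometric multiplicities via the rank-nullity identity g(λ) = n − rank(A − λI):
  rank(A − (-2)·I) = 3, so dim ker(A − (-2)·I) = n − 3 = 1
  rank(A − (6)·I) = 3, so dim ker(A − (6)·I) = n − 3 = 1

Summary:
  λ = -2: algebraic multiplicity = 3, geometric multiplicity = 1
  λ = 6: algebraic multiplicity = 1, geometric multiplicity = 1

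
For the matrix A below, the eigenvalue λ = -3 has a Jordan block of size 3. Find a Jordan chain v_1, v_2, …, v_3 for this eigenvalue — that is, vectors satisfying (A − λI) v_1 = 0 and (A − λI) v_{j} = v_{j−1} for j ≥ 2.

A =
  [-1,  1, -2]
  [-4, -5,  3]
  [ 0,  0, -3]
A Jordan chain for λ = -3 of length 3:
v_1 = (-1, 2, 0)ᵀ
v_2 = (-2, 3, 0)ᵀ
v_3 = (0, 0, 1)ᵀ

Let N = A − (-3)·I. We want v_3 with N^3 v_3 = 0 but N^2 v_3 ≠ 0; then v_{j-1} := N · v_j for j = 3, …, 2.

Pick v_3 = (0, 0, 1)ᵀ.
Then v_2 = N · v_3 = (-2, 3, 0)ᵀ.
Then v_1 = N · v_2 = (-1, 2, 0)ᵀ.

Sanity check: (A − (-3)·I) v_1 = (0, 0, 0)ᵀ = 0. ✓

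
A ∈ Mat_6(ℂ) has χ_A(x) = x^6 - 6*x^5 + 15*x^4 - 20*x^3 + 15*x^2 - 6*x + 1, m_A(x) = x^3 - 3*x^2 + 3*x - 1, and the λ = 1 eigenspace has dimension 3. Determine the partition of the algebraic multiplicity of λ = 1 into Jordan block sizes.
Block sizes for λ = 1: [3, 2, 1]

Step 1 — from the characteristic polynomial, algebraic multiplicity of λ = 1 is 6. From dim ker(A − (1)·I) = 3, there are exactly 3 Jordan blocks for λ = 1.
Step 2 — from the minimal polynomial, the factor (x − 1)^3 tells us the largest block for λ = 1 has size 3.
Step 3 — with total size 6, 3 blocks, and largest block 3, the block sizes (in nonincreasing order) are [3, 2, 1].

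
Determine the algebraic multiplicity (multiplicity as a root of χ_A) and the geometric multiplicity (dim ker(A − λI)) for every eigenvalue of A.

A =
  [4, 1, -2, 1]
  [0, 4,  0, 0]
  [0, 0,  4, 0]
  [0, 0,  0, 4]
λ = 4: alg = 4, geom = 3

Step 1 — factor the characteristic polynomial to read off the algebraic multiplicities:
  χ_A(x) = (x - 4)^4

Step 2 — compute geometric multiplicities via the rank-nullity identity g(λ) = n − rank(A − λI):
  rank(A − (4)·I) = 1, so dim ker(A − (4)·I) = n − 1 = 3

Summary:
  λ = 4: algebraic multiplicity = 4, geometric multiplicity = 3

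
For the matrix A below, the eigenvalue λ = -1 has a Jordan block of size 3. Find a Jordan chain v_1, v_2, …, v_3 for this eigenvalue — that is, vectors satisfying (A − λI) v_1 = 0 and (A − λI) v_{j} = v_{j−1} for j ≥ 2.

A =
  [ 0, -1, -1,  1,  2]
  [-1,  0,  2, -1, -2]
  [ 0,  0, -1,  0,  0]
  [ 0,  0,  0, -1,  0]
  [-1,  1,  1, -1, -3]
A Jordan chain for λ = -1 of length 3:
v_1 = (-1, 1, 0, 0, 1)ᵀ
v_2 = (-1, 2, 0, 0, 1)ᵀ
v_3 = (0, 0, 1, 0, 0)ᵀ

Let N = A − (-1)·I. We want v_3 with N^3 v_3 = 0 but N^2 v_3 ≠ 0; then v_{j-1} := N · v_j for j = 3, …, 2.

Pick v_3 = (0, 0, 1, 0, 0)ᵀ.
Then v_2 = N · v_3 = (-1, 2, 0, 0, 1)ᵀ.
Then v_1 = N · v_2 = (-1, 1, 0, 0, 1)ᵀ.

Sanity check: (A − (-1)·I) v_1 = (0, 0, 0, 0, 0)ᵀ = 0. ✓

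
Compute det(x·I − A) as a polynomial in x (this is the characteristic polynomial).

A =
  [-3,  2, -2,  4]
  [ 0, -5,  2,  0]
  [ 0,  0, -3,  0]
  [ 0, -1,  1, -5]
x^4 + 16*x^3 + 94*x^2 + 240*x + 225

Expanding det(x·I − A) (e.g. by cofactor expansion or by noting that A is similar to its Jordan form J, which has the same characteristic polynomial as A) gives
  χ_A(x) = x^4 + 16*x^3 + 94*x^2 + 240*x + 225
which factors as (x + 3)^2*(x + 5)^2. The eigenvalues (with algebraic multiplicities) are λ = -5 with multiplicity 2, λ = -3 with multiplicity 2.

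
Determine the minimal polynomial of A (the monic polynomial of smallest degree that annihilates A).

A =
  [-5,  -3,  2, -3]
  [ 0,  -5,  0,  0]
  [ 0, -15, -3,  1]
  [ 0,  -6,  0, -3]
x^3 + 11*x^2 + 39*x + 45

The characteristic polynomial is χ_A(x) = (x + 3)^2*(x + 5)^2, so the eigenvalues are known. The minimal polynomial is
  m_A(x) = Π_λ (x − λ)^{k_λ}
where k_λ is the size of the *largest* Jordan block for λ (equivalently, the smallest k with (A − λI)^k v = 0 for every generalised eigenvector v of λ).

  λ = -5: largest Jordan block has size 1, contributing (x + 5)
  λ = -3: largest Jordan block has size 2, contributing (x + 3)^2

So m_A(x) = (x + 3)^2*(x + 5) = x^3 + 11*x^2 + 39*x + 45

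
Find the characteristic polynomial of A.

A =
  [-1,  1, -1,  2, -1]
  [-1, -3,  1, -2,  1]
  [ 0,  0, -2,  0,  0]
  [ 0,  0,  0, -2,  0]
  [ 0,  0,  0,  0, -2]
x^5 + 10*x^4 + 40*x^3 + 80*x^2 + 80*x + 32

Expanding det(x·I − A) (e.g. by cofactor expansion or by noting that A is similar to its Jordan form J, which has the same characteristic polynomial as A) gives
  χ_A(x) = x^5 + 10*x^4 + 40*x^3 + 80*x^2 + 80*x + 32
which factors as (x + 2)^5. The eigenvalues (with algebraic multiplicities) are λ = -2 with multiplicity 5.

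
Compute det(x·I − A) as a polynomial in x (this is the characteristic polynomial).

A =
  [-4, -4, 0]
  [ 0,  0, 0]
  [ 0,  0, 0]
x^3 + 4*x^2

Expanding det(x·I − A) (e.g. by cofactor expansion or by noting that A is similar to its Jordan form J, which has the same characteristic polynomial as A) gives
  χ_A(x) = x^3 + 4*x^2
which factors as x^2*(x + 4). The eigenvalues (with algebraic multiplicities) are λ = -4 with multiplicity 1, λ = 0 with multiplicity 2.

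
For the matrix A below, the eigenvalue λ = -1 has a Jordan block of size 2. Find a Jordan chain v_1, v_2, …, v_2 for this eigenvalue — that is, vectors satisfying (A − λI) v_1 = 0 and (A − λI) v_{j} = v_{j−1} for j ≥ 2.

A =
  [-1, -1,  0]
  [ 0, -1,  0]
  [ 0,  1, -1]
A Jordan chain for λ = -1 of length 2:
v_1 = (-1, 0, 1)ᵀ
v_2 = (0, 1, 0)ᵀ

Let N = A − (-1)·I. We want v_2 with N^2 v_2 = 0 but N^1 v_2 ≠ 0; then v_{j-1} := N · v_j for j = 2, …, 2.

Pick v_2 = (0, 1, 0)ᵀ.
Then v_1 = N · v_2 = (-1, 0, 1)ᵀ.

Sanity check: (A − (-1)·I) v_1 = (0, 0, 0)ᵀ = 0. ✓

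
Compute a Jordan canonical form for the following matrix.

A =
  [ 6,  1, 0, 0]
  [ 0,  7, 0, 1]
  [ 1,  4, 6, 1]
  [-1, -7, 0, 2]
J_3(5) ⊕ J_1(6)

The characteristic polynomial is
  det(x·I − A) = x^4 - 21*x^3 + 165*x^2 - 575*x + 750 = (x - 6)*(x - 5)^3

Eigenvalues and multiplicities (the geometric multiplicity of λ is n − rank(A − λI), which equals the number of Jordan blocks for λ):
  λ = 5: algebraic multiplicity = 3, geometric multiplicity = 1
  λ = 6: algebraic multiplicity = 1, geometric multiplicity = 1

Determining the block sizes for each eigenvalue:
  λ = 5: one block (gm = 1), so the single block has size am = 3 → block sizes [3]
  λ = 6: one block (gm = 1), so the single block has size am = 1 → block sizes [1]

Assembling the blocks gives a Jordan form
J =
  [5, 1, 0, 0]
  [0, 5, 1, 0]
  [0, 0, 5, 0]
  [0, 0, 0, 6]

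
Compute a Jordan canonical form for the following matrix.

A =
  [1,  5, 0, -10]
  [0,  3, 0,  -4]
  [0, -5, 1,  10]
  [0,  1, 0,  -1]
J_2(1) ⊕ J_1(1) ⊕ J_1(1)

The characteristic polynomial is
  det(x·I − A) = x^4 - 4*x^3 + 6*x^2 - 4*x + 1 = (x - 1)^4

Eigenvalues and multiplicities (the geometric multiplicity of λ is n − rank(A − λI), which equals the number of Jordan blocks for λ):
  λ = 1: algebraic multiplicity = 4, geometric multiplicity = 3

Determining the block sizes for each eigenvalue:
  λ = 1: 3 blocks summing to 4 forces exactly one block of size 2 and the rest size 1 → block sizes [2, 1, 1]

Assembling the blocks gives a Jordan form
J =
  [1, 1, 0, 0]
  [0, 1, 0, 0]
  [0, 0, 1, 0]
  [0, 0, 0, 1]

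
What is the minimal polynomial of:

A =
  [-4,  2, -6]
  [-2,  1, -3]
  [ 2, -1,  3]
x^2

The characteristic polynomial is χ_A(x) = x^3, so the eigenvalues are known. The minimal polynomial is
  m_A(x) = Π_λ (x − λ)^{k_λ}
where k_λ is the size of the *largest* Jordan block for λ (equivalently, the smallest k with (A − λI)^k v = 0 for every generalised eigenvector v of λ).

  λ = 0: largest Jordan block has size 2, contributing (x − 0)^2

So m_A(x) = x^2 = x^2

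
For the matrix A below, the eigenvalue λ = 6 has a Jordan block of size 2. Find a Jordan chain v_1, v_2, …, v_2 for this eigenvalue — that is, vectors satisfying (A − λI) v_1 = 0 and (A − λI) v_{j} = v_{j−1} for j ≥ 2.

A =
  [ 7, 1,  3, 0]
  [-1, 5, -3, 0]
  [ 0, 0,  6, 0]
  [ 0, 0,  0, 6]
A Jordan chain for λ = 6 of length 2:
v_1 = (1, -1, 0, 0)ᵀ
v_2 = (1, 0, 0, 0)ᵀ

Let N = A − (6)·I. We want v_2 with N^2 v_2 = 0 but N^1 v_2 ≠ 0; then v_{j-1} := N · v_j for j = 2, …, 2.

Pick v_2 = (1, 0, 0, 0)ᵀ.
Then v_1 = N · v_2 = (1, -1, 0, 0)ᵀ.

Sanity check: (A − (6)·I) v_1 = (0, 0, 0, 0)ᵀ = 0. ✓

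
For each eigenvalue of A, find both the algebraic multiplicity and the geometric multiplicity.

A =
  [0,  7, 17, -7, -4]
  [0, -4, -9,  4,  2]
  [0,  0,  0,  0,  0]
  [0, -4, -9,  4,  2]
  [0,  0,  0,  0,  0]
λ = 0: alg = 5, geom = 3

Step 1 — factor the characteristic polynomial to read off the algebraic multiplicities:
  χ_A(x) = x^5

Step 2 — compute geometric multiplicities via the rank-nullity identity g(λ) = n − rank(A − λI):
  rank(A − (0)·I) = 2, so dim ker(A − (0)·I) = n − 2 = 3

Summary:
  λ = 0: algebraic multiplicity = 5, geometric multiplicity = 3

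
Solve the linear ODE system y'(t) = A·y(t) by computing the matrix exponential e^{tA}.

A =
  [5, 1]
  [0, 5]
e^{tA} =
  [exp(5*t), t*exp(5*t)]
  [0, exp(5*t)]

Strategy: write A = P · J · P⁻¹ where J is a Jordan canonical form, so e^{tA} = P · e^{tJ} · P⁻¹, and e^{tJ} can be computed block-by-block.

A has Jordan form
J =
  [5, 1]
  [0, 5]
(up to reordering of blocks).

Per-block formulas:
  For a 2×2 Jordan block J_2(5): exp(t · J_2(5)) = e^(5t)·(I + t·N), where N is the 2×2 nilpotent shift.

After assembling e^{tJ} and conjugating by P, we get:

e^{tA} =
  [exp(5*t), t*exp(5*t)]
  [0, exp(5*t)]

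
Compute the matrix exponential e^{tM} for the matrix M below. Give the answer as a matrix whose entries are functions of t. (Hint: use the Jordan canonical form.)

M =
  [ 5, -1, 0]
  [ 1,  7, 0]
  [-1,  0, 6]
e^{tM} =
  [-t*exp(6*t) + exp(6*t), -t*exp(6*t), 0]
  [t*exp(6*t), t*exp(6*t) + exp(6*t), 0]
  [t^2*exp(6*t)/2 - t*exp(6*t), t^2*exp(6*t)/2, exp(6*t)]

Strategy: write M = P · J · P⁻¹ where J is a Jordan canonical form, so e^{tM} = P · e^{tJ} · P⁻¹, and e^{tJ} can be computed block-by-block.

M has Jordan form
J =
  [6, 1, 0]
  [0, 6, 1]
  [0, 0, 6]
(up to reordering of blocks).

Per-block formulas:
  For a 3×3 Jordan block J_3(6): exp(t · J_3(6)) = e^(6t)·(I + t·N + (t^2/2)·N^2), where N is the 3×3 nilpotent shift.

After assembling e^{tJ} and conjugating by P, we get:

e^{tM} =
  [-t*exp(6*t) + exp(6*t), -t*exp(6*t), 0]
  [t*exp(6*t), t*exp(6*t) + exp(6*t), 0]
  [t^2*exp(6*t)/2 - t*exp(6*t), t^2*exp(6*t)/2, exp(6*t)]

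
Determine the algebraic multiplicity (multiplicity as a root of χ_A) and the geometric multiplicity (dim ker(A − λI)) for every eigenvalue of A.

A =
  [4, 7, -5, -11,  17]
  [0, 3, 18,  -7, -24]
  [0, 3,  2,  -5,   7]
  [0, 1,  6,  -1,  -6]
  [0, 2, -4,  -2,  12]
λ = 4: alg = 5, geom = 2

Step 1 — factor the characteristic polynomial to read off the algebraic multiplicities:
  χ_A(x) = (x - 4)^5

Step 2 — compute geometric multiplicities via the rank-nullity identity g(λ) = n − rank(A − λI):
  rank(A − (4)·I) = 3, so dim ker(A − (4)·I) = n − 3 = 2

Summary:
  λ = 4: algebraic multiplicity = 5, geometric multiplicity = 2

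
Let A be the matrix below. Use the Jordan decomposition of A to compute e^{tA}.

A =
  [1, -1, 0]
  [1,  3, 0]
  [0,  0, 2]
e^{tA} =
  [-t*exp(2*t) + exp(2*t), -t*exp(2*t), 0]
  [t*exp(2*t), t*exp(2*t) + exp(2*t), 0]
  [0, 0, exp(2*t)]

Strategy: write A = P · J · P⁻¹ where J is a Jordan canonical form, so e^{tA} = P · e^{tJ} · P⁻¹, and e^{tJ} can be computed block-by-block.

A has Jordan form
J =
  [2, 1, 0]
  [0, 2, 0]
  [0, 0, 2]
(up to reordering of blocks).

Per-block formulas:
  For a 1×1 block at λ = 2: exp(t · [2]) = [e^(2t)].
  For a 2×2 Jordan block J_2(2): exp(t · J_2(2)) = e^(2t)·(I + t·N), where N is the 2×2 nilpotent shift.

After assembling e^{tJ} and conjugating by P, we get:

e^{tA} =
  [-t*exp(2*t) + exp(2*t), -t*exp(2*t), 0]
  [t*exp(2*t), t*exp(2*t) + exp(2*t), 0]
  [0, 0, exp(2*t)]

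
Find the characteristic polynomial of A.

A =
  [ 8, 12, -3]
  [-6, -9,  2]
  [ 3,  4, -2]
x^3 + 3*x^2 + 3*x + 1

Expanding det(x·I − A) (e.g. by cofactor expansion or by noting that A is similar to its Jordan form J, which has the same characteristic polynomial as A) gives
  χ_A(x) = x^3 + 3*x^2 + 3*x + 1
which factors as (x + 1)^3. The eigenvalues (with algebraic multiplicities) are λ = -1 with multiplicity 3.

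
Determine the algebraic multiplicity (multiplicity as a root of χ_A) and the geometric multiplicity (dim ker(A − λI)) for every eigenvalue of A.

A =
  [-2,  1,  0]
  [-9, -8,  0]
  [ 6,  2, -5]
λ = -5: alg = 3, geom = 2

Step 1 — factor the characteristic polynomial to read off the algebraic multiplicities:
  χ_A(x) = (x + 5)^3

Step 2 — compute geometric multiplicities via the rank-nullity identity g(λ) = n − rank(A − λI):
  rank(A − (-5)·I) = 1, so dim ker(A − (-5)·I) = n − 1 = 2

Summary:
  λ = -5: algebraic multiplicity = 3, geometric multiplicity = 2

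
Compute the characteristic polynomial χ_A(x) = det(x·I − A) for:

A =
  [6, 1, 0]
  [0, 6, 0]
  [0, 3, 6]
x^3 - 18*x^2 + 108*x - 216

Expanding det(x·I − A) (e.g. by cofactor expansion or by noting that A is similar to its Jordan form J, which has the same characteristic polynomial as A) gives
  χ_A(x) = x^3 - 18*x^2 + 108*x - 216
which factors as (x - 6)^3. The eigenvalues (with algebraic multiplicities) are λ = 6 with multiplicity 3.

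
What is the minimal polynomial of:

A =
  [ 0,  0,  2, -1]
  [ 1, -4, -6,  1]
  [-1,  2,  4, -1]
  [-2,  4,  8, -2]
x^4 + 2*x^3

The characteristic polynomial is χ_A(x) = x^3*(x + 2), so the eigenvalues are known. The minimal polynomial is
  m_A(x) = Π_λ (x − λ)^{k_λ}
where k_λ is the size of the *largest* Jordan block for λ (equivalently, the smallest k with (A − λI)^k v = 0 for every generalised eigenvector v of λ).

  λ = -2: largest Jordan block has size 1, contributing (x + 2)
  λ = 0: largest Jordan block has size 3, contributing (x − 0)^3

So m_A(x) = x^3*(x + 2) = x^4 + 2*x^3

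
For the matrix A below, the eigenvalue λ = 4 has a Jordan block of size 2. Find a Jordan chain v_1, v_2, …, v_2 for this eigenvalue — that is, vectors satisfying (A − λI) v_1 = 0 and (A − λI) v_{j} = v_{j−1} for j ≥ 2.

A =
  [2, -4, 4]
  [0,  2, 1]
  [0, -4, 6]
A Jordan chain for λ = 4 of length 2:
v_1 = (-4, -2, -4)ᵀ
v_2 = (0, 1, 0)ᵀ

Let N = A − (4)·I. We want v_2 with N^2 v_2 = 0 but N^1 v_2 ≠ 0; then v_{j-1} := N · v_j for j = 2, …, 2.

Pick v_2 = (0, 1, 0)ᵀ.
Then v_1 = N · v_2 = (-4, -2, -4)ᵀ.

Sanity check: (A − (4)·I) v_1 = (0, 0, 0)ᵀ = 0. ✓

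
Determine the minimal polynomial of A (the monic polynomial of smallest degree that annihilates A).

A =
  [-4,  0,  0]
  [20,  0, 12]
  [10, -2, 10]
x^3 - 6*x^2 - 16*x + 96

The characteristic polynomial is χ_A(x) = (x - 6)*(x - 4)*(x + 4), so the eigenvalues are known. The minimal polynomial is
  m_A(x) = Π_λ (x − λ)^{k_λ}
where k_λ is the size of the *largest* Jordan block for λ (equivalently, the smallest k with (A − λI)^k v = 0 for every generalised eigenvector v of λ).

  λ = -4: largest Jordan block has size 1, contributing (x + 4)
  λ = 4: largest Jordan block has size 1, contributing (x − 4)
  λ = 6: largest Jordan block has size 1, contributing (x − 6)

So m_A(x) = (x - 6)*(x - 4)*(x + 4) = x^3 - 6*x^2 - 16*x + 96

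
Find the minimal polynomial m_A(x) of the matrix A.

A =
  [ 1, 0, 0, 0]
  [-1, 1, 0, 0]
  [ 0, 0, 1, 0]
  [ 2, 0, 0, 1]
x^2 - 2*x + 1

The characteristic polynomial is χ_A(x) = (x - 1)^4, so the eigenvalues are known. The minimal polynomial is
  m_A(x) = Π_λ (x − λ)^{k_λ}
where k_λ is the size of the *largest* Jordan block for λ (equivalently, the smallest k with (A − λI)^k v = 0 for every generalised eigenvector v of λ).

  λ = 1: largest Jordan block has size 2, contributing (x − 1)^2

So m_A(x) = (x - 1)^2 = x^2 - 2*x + 1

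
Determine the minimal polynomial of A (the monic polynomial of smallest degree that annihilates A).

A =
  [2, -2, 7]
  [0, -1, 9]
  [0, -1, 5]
x^3 - 6*x^2 + 12*x - 8

The characteristic polynomial is χ_A(x) = (x - 2)^3, so the eigenvalues are known. The minimal polynomial is
  m_A(x) = Π_λ (x − λ)^{k_λ}
where k_λ is the size of the *largest* Jordan block for λ (equivalently, the smallest k with (A − λI)^k v = 0 for every generalised eigenvector v of λ).

  λ = 2: largest Jordan block has size 3, contributing (x − 2)^3

So m_A(x) = (x - 2)^3 = x^3 - 6*x^2 + 12*x - 8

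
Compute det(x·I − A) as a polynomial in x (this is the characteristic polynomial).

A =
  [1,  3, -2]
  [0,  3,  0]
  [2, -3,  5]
x^3 - 9*x^2 + 27*x - 27

Expanding det(x·I − A) (e.g. by cofactor expansion or by noting that A is similar to its Jordan form J, which has the same characteristic polynomial as A) gives
  χ_A(x) = x^3 - 9*x^2 + 27*x - 27
which factors as (x - 3)^3. The eigenvalues (with algebraic multiplicities) are λ = 3 with multiplicity 3.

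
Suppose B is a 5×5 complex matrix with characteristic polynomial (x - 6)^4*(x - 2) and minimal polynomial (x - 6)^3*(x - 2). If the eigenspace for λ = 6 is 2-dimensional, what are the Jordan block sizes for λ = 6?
Block sizes for λ = 6: [3, 1]

Step 1 — from the characteristic polynomial, algebraic multiplicity of λ = 6 is 4. From dim ker(B − (6)·I) = 2, there are exactly 2 Jordan blocks for λ = 6.
Step 2 — from the minimal polynomial, the factor (x − 6)^3 tells us the largest block for λ = 6 has size 3.
Step 3 — with total size 4, 2 blocks, and largest block 3, the block sizes (in nonincreasing order) are [3, 1].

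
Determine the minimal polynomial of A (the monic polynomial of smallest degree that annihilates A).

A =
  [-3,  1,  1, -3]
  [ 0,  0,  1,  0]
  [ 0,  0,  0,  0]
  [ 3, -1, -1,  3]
x^3

The characteristic polynomial is χ_A(x) = x^4, so the eigenvalues are known. The minimal polynomial is
  m_A(x) = Π_λ (x − λ)^{k_λ}
where k_λ is the size of the *largest* Jordan block for λ (equivalently, the smallest k with (A − λI)^k v = 0 for every generalised eigenvector v of λ).

  λ = 0: largest Jordan block has size 3, contributing (x − 0)^3

So m_A(x) = x^3 = x^3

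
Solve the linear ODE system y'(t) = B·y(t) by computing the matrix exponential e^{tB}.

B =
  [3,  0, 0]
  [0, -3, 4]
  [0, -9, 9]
e^{tB} =
  [exp(3*t), 0, 0]
  [0, -6*t*exp(3*t) + exp(3*t), 4*t*exp(3*t)]
  [0, -9*t*exp(3*t), 6*t*exp(3*t) + exp(3*t)]

Strategy: write B = P · J · P⁻¹ where J is a Jordan canonical form, so e^{tB} = P · e^{tJ} · P⁻¹, and e^{tJ} can be computed block-by-block.

B has Jordan form
J =
  [3, 1, 0]
  [0, 3, 0]
  [0, 0, 3]
(up to reordering of blocks).

Per-block formulas:
  For a 2×2 Jordan block J_2(3): exp(t · J_2(3)) = e^(3t)·(I + t·N), where N is the 2×2 nilpotent shift.
  For a 1×1 block at λ = 3: exp(t · [3]) = [e^(3t)].

After assembling e^{tJ} and conjugating by P, we get:

e^{tB} =
  [exp(3*t), 0, 0]
  [0, -6*t*exp(3*t) + exp(3*t), 4*t*exp(3*t)]
  [0, -9*t*exp(3*t), 6*t*exp(3*t) + exp(3*t)]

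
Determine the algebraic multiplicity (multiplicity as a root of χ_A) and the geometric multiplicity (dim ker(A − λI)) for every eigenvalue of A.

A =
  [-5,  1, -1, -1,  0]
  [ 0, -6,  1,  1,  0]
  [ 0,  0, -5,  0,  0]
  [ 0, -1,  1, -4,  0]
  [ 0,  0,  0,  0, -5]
λ = -5: alg = 5, geom = 4

Step 1 — factor the characteristic polynomial to read off the algebraic multiplicities:
  χ_A(x) = (x + 5)^5

Step 2 — compute geometric multiplicities via the rank-nullity identity g(λ) = n − rank(A − λI):
  rank(A − (-5)·I) = 1, so dim ker(A − (-5)·I) = n − 1 = 4

Summary:
  λ = -5: algebraic multiplicity = 5, geometric multiplicity = 4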